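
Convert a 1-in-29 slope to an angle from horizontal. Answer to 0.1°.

2.0°

tan θ = 1/29 = 0.0345
θ = arctan(0.0345) = 1.97°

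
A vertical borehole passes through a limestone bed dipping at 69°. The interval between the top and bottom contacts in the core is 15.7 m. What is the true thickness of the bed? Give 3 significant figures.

True thickness t = h · cos(dip) = 15.7 × cos 69°
t = 15.7 × 0.3584 = 5.626 m

5.63 m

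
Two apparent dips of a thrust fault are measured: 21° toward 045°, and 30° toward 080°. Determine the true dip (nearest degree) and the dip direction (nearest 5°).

Represent each trace as a vector plunging at its apparent dip toward its trend (east-north-up frame): v₁ = (0.660, 0.660, -0.358), v₂ = (0.853, 0.150, -0.500).
n = v₁ × v₂ = (0.276, -0.024, 0.464) (taken with n_z > 0).
tan δ = √(n_x²+n_y²)/n_z = 0.277/0.464, so δ = 30.9°.
The horizontal component of n points toward azimuth atan2(n_x, n_y) = 95°, the dip direction.

true dip 31°, dip direction 095°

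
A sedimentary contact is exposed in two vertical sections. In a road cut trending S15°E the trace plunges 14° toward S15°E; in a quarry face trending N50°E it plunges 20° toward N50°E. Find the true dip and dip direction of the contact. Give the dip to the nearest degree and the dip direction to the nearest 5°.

The two traces are lines in the plane: v₁ = (sin 165°·cos 14°, cos 165°·cos 14°, −sin 14°), v₂ = (sin 50°·cos 20°, cos 50°·cos 20°, −sin 20°).
The plane normal is n = v₁ × v₂ ∝ (0.467, -0.088, 0.826).
tan δ = √(n_x²+n_y²)/n_z = 0.475/0.826, so δ = 29.9°.
Dip direction = azimuth of (n_x, n_y) = atan2(0.467, -0.088) = 101°.

true dip 30°, dip direction 100°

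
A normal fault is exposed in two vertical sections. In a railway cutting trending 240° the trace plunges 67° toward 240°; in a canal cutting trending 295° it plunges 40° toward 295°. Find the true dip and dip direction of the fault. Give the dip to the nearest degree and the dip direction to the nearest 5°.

The two traces are lines in the plane: v₁ = (sin 240°·cos 67°, cos 240°·cos 67°, −sin 67°), v₂ = (sin 295°·cos 40°, cos 295°·cos 40°, −sin 40°).
The plane normal is n = v₁ × v₂ ∝ (-0.424, -0.422, 0.245).
Dip δ = arctan(|n_h|/n_z) = arctan(0.598/0.245) = 67.7°.
Dip direction = azimuth of (n_x, n_y) = atan2(-0.424, -0.422) = 225°.

true dip 68°, dip direction 225°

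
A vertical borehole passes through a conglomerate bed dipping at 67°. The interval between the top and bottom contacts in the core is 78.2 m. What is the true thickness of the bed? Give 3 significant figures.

30.6 m

True thickness t = h · cos(dip) = 78.2 × cos 67°
t = 78.2 × 0.3907 = 30.555 m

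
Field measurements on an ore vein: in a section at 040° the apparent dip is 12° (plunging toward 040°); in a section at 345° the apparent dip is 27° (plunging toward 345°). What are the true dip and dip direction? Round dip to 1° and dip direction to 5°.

The two traces are lines in the plane: v₁ = (sin 40°·cos 12°, cos 40°·cos 12°, −sin 12°), v₂ = (sin 345°·cos 27°, cos 345°·cos 27°, −sin 27°).
n = v₁ × v₂ = (-0.161, 0.333, 0.714) (taken with n_z > 0).
tan δ = √(n_x²+n_y²)/n_z = 0.370/0.714, so δ = 27.4°.
Dip direction = azimuth of (n_x, n_y) = atan2(-0.161, 0.333) = 334°.

true dip 27°, dip direction 335°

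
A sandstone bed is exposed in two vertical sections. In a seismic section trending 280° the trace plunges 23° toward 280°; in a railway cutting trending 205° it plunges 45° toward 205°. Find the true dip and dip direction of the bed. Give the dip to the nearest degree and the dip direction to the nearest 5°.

The two traces are lines in the plane: v₁ = (sin 280°·cos 23°, cos 280°·cos 23°, −sin 23°), v₂ = (sin 205°·cos 45°, cos 205°·cos 45°, −sin 45°).
n = v₁ × v₂ = (-0.363, -0.524, 0.629) (taken with n_z > 0).
Dip δ = arctan(|n_h|/n_z) = arctan(0.638/0.629) = 45.4°.
The horizontal component of n points toward azimuth atan2(n_x, n_y) = 215°, the dip direction.

true dip 45°, dip direction 215°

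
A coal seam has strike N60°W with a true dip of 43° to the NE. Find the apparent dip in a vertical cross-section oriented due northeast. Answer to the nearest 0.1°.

The strike is N60°W and the section trends due northeast; the acute angle between them is β = 75°.
tan(apparent dip) = tan 43° · sin 75° = 0.9007
α = arctan(0.9007) = 42.01°

42.0°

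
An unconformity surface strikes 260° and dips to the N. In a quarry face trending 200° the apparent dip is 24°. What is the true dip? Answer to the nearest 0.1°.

27.2°

β = acute angle between strike 260° and section 200° = 60°.
tan(true dip) = tan 24° / sin 60° = 0.5141
δ = arctan(0.5141) = 27.21°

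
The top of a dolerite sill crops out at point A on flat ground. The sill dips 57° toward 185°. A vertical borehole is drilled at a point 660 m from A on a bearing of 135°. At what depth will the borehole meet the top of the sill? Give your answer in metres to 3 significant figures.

653 m

The hole lies 50° from the dip direction, so the down-dip offset is 660 × cos 50° = 424.24 m.
Depth = down-dip offset × tan(dip) = 424.24 × tan 57° = 424.24 × 1.5399
Depth = 653.27 m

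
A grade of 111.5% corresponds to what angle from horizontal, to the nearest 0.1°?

48.1°

tan θ = 111.5/100 = 1.1150
θ = arctan(1.1150) = 48.11°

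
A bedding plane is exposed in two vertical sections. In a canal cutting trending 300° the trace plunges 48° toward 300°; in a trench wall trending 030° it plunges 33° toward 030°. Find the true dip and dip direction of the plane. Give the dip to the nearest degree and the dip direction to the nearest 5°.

true dip 52°, dip direction 330°

Represent each trace as a vector plunging at its apparent dip toward its trend (east-north-up frame): v₁ = (-0.579, 0.335, -0.743), v₂ = (0.419, 0.726, -0.545).
n = v₁ × v₂ = (-0.358, 0.627, 0.561) (taken with n_z > 0).
tan δ = √(n_x²+n_y²)/n_z = 0.722/0.561, so δ = 52.1°.
Dip direction = azimuth of (n_x, n_y) = atan2(-0.358, 0.627) = 330°.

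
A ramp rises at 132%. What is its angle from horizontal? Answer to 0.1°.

52.9°

tan θ = 132/100 = 1.3200
θ = arctan(1.3200) = 52.85°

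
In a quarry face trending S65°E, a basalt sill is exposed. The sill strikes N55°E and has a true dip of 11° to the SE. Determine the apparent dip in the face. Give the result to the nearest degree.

The strike is N55°E and the section trends S65°E; the acute angle between them is β = 60°.
tan(apparent dip) = tan 11° · sin 60° = 0.1683
apparent dip = arctan 0.1683 = 9.56°

10°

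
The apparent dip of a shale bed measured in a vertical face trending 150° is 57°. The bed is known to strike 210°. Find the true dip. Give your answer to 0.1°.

60.6°

β = acute angle between strike 210° and section 150° = 60°.
tan δ = tan α / sin β = tan 57° / sin 60° = 1.5399 / 0.8660 = 1.7781
true dip = arctan 1.7781 = 60.65°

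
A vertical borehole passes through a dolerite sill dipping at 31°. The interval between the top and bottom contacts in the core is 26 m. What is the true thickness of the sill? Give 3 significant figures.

22.3 m

True thickness t = h · cos(dip) = 26 × cos 31°
t = 26 × 0.8572 = 22.286 m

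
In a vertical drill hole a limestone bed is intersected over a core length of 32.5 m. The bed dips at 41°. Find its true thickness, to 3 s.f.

24.5 m

True thickness t = h · cos(dip) = 32.5 × cos 41°
t = 32.5 × 0.7547 = 24.528 m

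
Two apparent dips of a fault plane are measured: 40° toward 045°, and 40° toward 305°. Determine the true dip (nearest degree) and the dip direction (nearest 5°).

Represent each trace as a vector plunging at its apparent dip toward its trend (east-north-up frame): v₁ = (0.542, 0.542, -0.643), v₂ = (-0.628, 0.439, -0.643).
Cross product v₁ × v₂ gives the pole to the plane: n ∝ (-0.066, 0.752, 0.578).
True dip = arccos(n_z / |n|) = arccos(0.6081) = 52.5°.
Dip direction = atan2(-0.066, 0.752) = 355° (azimuth of n's horizontal projection).

true dip 53°, dip direction 355°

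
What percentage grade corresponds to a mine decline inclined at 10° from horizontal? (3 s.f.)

17.6%

grade % = 100 × tan 10° = 100 × 0.1763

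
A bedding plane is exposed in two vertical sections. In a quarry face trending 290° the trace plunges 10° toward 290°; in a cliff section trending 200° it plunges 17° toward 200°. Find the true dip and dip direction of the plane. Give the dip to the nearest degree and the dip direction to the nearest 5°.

true dip 19°, dip direction 230°

Represent each trace as a vector plunging at its apparent dip toward its trend (east-north-up frame): v₁ = (-0.925, 0.337, -0.174), v₂ = (-0.327, -0.899, -0.292).
n = v₁ × v₂ = (-0.255, -0.214, 0.942) (taken with n_z > 0).
tan δ = √(n_x²+n_y²)/n_z = 0.332/0.942, so δ = 19.4°.
Dip direction = atan2(-0.255, -0.214) = 230° (azimuth of n's horizontal projection).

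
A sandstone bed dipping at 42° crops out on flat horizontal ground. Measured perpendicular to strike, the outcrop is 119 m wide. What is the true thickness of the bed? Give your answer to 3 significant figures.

79.6 m

True thickness t = w · sin(dip) = 119 × sin 42°
t = 119 × 0.6691 = 79.627 m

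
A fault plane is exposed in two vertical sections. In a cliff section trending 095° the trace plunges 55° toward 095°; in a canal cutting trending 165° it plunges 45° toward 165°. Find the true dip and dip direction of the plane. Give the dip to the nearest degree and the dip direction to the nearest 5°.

true dip 57°, dip direction 115°

Represent each trace as a vector plunging at its apparent dip toward its trend (east-north-up frame): v₁ = (0.571, -0.050, -0.819), v₂ = (0.183, -0.683, -0.707).
Cross product v₁ × v₂ gives the pole to the plane: n ∝ (0.524, -0.254, 0.381).
tan δ = √(n_x²+n_y²)/n_z = 0.582/0.381, so δ = 56.8°.
Dip direction = azimuth of (n_x, n_y) = atan2(0.524, -0.254) = 116°.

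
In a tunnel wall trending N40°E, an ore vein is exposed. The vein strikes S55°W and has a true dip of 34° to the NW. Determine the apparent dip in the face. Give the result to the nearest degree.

The strike is S55°W and the section trends N40°E; the acute angle between them is β = 15°.
tan α = tan 34° × sin 15° = 0.6745 × 0.2588 = 0.1746
α = arctan(0.1746) = 9.90°

10°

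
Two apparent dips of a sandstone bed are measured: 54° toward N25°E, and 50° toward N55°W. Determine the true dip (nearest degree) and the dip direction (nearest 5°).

true dip 59°, dip direction 350°

The two traces are lines in the plane: v₁ = (sin 25°·cos 54°, cos 25°·cos 54°, −sin 54°), v₂ = (sin 305°·cos 50°, cos 305°·cos 50°, −sin 50°).
n = v₁ × v₂ = (-0.110, 0.616, 0.372) (taken with n_z > 0).
tan δ = √(n_x²+n_y²)/n_z = 0.626/0.372, so δ = 59.3°.
The horizontal component of n points toward azimuth atan2(n_x, n_y) = 350°, the dip direction.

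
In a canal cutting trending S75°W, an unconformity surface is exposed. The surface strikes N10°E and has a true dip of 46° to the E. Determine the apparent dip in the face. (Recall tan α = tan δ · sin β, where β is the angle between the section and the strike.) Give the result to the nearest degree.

43°

The strike is N10°E and the section trends S75°W; the acute angle between them is β = 65°.
tan α = tan 46° × sin 65° = 1.0355 × 0.9063 = 0.9385
α = arctan(0.9385) = 43.18°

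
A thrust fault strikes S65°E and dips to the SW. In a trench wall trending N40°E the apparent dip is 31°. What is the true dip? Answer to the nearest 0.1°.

31.9°

The section is 75° from the strike.
tan δ = tan α / sin β = tan 31° / sin 75° = 0.6009 / 0.9659 = 0.6221
δ = arctan(0.6221) = 31.88°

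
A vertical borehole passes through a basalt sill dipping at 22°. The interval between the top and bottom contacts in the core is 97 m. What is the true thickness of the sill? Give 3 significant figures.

89.9 m

True thickness t = h · cos(dip) = 97 × cos 22°
t = 97 × 0.9272 = 89.937 m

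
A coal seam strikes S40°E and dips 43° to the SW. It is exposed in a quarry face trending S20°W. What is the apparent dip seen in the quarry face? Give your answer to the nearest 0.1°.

Angle between strike (S40°E) and section (S20°W): β = 60°.
tan(apparent dip) = tan 43° · sin 60° = 0.8076
apparent dip = arctan 0.8076 = 38.92°

38.9°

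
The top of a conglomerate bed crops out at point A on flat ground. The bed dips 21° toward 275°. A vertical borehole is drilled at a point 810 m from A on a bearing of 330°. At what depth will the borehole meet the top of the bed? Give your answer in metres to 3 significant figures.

178 m

The hole lies 55° from the dip direction, so the down-dip offset is 810 × cos 55° = 464.60 m.
Depth = down-dip offset × tan(dip) = 464.60 × tan 21° = 464.60 × 0.3839
Depth = 178.34 m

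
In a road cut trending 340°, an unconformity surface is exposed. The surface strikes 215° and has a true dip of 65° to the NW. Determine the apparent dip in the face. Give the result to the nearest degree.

The section lies 55° from the strike.
tan α = tan 65° × sin 55° = 2.1445 × 0.8192 = 1.7567
α = arctan(1.7567) = 60.35°

60°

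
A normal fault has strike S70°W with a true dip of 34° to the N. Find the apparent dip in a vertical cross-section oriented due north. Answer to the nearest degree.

32°

Angle between strike (S70°W) and section (due north): β = 70°.
tan(apparent dip) = tan 34° · sin 70° = 0.6338
apparent dip = arctan 0.6338 = 32.37°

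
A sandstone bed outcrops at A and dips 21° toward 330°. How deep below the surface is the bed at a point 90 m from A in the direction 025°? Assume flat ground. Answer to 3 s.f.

19.8 m

The hole lies 55° from the dip direction, so the down-dip offset is 90 × cos 55° = 51.62 m.
Depth = down-dip offset × tan(dip) = 51.62 × tan 21° = 51.62 × 0.3839
Depth = 19.82 m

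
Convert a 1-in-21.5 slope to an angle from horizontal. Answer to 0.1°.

tan θ = 1/21.5 = 0.0465
θ = arctan(0.0465) = 2.66°

2.7°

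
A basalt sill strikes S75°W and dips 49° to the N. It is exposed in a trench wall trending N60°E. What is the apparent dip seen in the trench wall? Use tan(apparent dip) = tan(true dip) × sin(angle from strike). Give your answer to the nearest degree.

17°

The strike is S75°W and the section trends N60°E; the acute angle between them is β = 15°.
tan α = tan 49° × sin 15° = 1.1504 × 0.2588 = 0.2977
apparent dip = arctan 0.2977 = 16.58°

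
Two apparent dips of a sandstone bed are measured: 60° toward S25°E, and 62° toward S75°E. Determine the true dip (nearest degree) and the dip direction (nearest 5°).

true dip 63°, dip direction 125°

Each apparent-dip line lies in the plane. As unit vectors (x east, y north, z up), v₁ plunges 60°→S25°E and v₂ plunges 62°→S75°E.
The plane normal is n = v₁ × v₂ ∝ (0.295, -0.206, 0.180).
Dip δ = arctan(|n_h|/n_z) = arctan(0.360/0.180) = 63.4°.
Dip direction = azimuth of (n_x, n_y) = atan2(0.295, -0.206) = 125°.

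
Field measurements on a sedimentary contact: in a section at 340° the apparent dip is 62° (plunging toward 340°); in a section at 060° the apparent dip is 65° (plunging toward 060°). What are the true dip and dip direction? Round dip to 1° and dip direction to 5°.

Each apparent-dip line lies in the plane. As unit vectors (x east, y north, z up), v₁ plunges 62°→340° and v₂ plunges 65°→060°.
n = v₁ × v₂ = (0.213, 0.469, 0.195) (taken with n_z > 0).
Dip δ = arctan(|n_h|/n_z) = arctan(0.515/0.195) = 69.2°.
The horizontal component of n points toward azimuth atan2(n_x, n_y) = 24°, the dip direction.

true dip 69°, dip direction 025°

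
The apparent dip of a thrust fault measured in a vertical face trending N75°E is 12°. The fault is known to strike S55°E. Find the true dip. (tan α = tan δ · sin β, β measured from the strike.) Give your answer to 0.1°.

15.5°

The section is 50° from the strike.
tan(true dip) = tan 12° / sin 50° = 0.2775
true dip = arctan 0.2775 = 15.51°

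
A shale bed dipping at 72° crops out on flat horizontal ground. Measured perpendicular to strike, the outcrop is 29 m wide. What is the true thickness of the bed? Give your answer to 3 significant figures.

True thickness t = w · sin(dip) = 29 × sin 72°
t = 29 × 0.9511 = 27.581 m

27.6 m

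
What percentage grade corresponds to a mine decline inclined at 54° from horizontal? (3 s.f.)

grade % = 100 × tan 54° = 100 × 1.3764

138%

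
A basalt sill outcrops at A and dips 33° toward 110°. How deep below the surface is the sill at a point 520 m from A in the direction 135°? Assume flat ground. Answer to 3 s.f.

The hole lies 25° from the dip direction, so the down-dip offset is 520 × cos 25° = 471.28 m.
Depth = down-dip offset × tan(dip) = 471.28 × tan 33° = 471.28 × 0.6494
Depth = 306.05 m

306 m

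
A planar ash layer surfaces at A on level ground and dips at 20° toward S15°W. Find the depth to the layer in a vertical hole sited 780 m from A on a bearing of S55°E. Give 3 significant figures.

97.1 m

The hole lies 70° from the dip direction, so the down-dip offset is 780 × cos 70° = 266.78 m.
Depth = down-dip offset × tan(dip) = 266.78 × tan 20° = 266.78 × 0.3640
Depth = 97.10 m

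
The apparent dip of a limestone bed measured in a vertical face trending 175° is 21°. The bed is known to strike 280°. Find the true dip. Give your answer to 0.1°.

21.7°

The section is 75° from the strike.
tan δ = tan α / sin β = tan 21° / sin 75° = 0.3839 / 0.9659 = 0.3974
δ = arctan(0.3974) = 21.67°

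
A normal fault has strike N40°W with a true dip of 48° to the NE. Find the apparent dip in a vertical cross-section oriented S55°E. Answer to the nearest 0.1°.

16.0°

The section lies 15° from the strike.
tan α = tan 48° × sin 15° = 1.1106 × 0.2588 = 0.2874
α = arctan(0.2874) = 16.04°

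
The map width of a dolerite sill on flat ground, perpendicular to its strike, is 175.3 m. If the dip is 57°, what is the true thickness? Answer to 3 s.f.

147 m

True thickness t = w · sin(dip) = 175.3 × sin 57°
t = 175.3 × 0.8387 = 147.019 m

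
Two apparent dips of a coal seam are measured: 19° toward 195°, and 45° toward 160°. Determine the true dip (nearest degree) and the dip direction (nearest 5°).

true dip 52°, dip direction 120°

Represent each trace as a vector plunging at its apparent dip toward its trend (east-north-up frame): v₁ = (-0.245, -0.913, -0.326), v₂ = (0.242, -0.664, -0.707).
Cross product v₁ × v₂ gives the pole to the plane: n ∝ (0.429, -0.252, 0.383).
tan δ = √(n_x²+n_y²)/n_z = 0.498/0.383, so δ = 52.4°.
Dip direction = azimuth of (n_x, n_y) = atan2(0.429, -0.252) = 120°.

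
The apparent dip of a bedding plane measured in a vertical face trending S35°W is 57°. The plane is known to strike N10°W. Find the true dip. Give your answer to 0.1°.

65.3°

β = acute angle between strike N10°W and section S35°W = 45°.
tan δ = tan α / sin β = tan 57° / sin 45° = 1.5399 / 0.7071 = 2.1777
δ = arctan(2.1777) = 65.34°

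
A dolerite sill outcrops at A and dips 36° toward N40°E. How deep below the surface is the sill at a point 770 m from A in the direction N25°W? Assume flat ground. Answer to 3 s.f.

236 m

The hole lies 65° from the dip direction, so the down-dip offset is 770 × cos 65° = 325.42 m.
Depth = down-dip offset × tan(dip) = 325.42 × tan 36° = 325.42 × 0.7265
Depth = 236.43 m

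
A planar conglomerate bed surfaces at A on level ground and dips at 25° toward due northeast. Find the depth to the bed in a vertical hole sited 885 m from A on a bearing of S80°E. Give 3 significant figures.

The hole lies 55° from the dip direction, so the down-dip offset is 885 × cos 55° = 507.62 m.
Depth = down-dip offset × tan(dip) = 507.62 × tan 25° = 507.62 × 0.4663
Depth = 236.70 m

237 m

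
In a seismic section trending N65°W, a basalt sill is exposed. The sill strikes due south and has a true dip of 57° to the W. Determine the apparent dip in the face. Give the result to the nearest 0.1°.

Angle between strike (due south) and section (N65°W): β = 65°.
tan(apparent dip) = tan 57° · sin 65° = 1.3956
apparent dip = arctan 1.3956 = 54.38°

54.4°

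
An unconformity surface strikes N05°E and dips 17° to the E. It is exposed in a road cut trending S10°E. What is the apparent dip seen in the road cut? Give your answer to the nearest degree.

5°

The strike is N05°E and the section trends S10°E; the acute angle between them is β = 15°.
tan(apparent dip) = tan 17° · sin 15° = 0.0791
apparent dip = arctan 0.0791 = 4.52°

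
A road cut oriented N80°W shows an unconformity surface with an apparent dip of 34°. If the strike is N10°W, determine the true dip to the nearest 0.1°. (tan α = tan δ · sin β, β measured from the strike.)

The section is 70° from the strike.
tan(true dip) = tan 34° / sin 70° = 0.7178
δ = arctan(0.7178) = 35.67°

35.7°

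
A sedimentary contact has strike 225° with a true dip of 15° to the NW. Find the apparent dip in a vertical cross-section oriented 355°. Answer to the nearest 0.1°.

11.6°

The strike is 225° and the section trends 355°; the acute angle between them is β = 50°.
tan α = tan 15° × sin 50° = 0.2679 × 0.7660 = 0.2053
apparent dip = arctan 0.2053 = 11.60°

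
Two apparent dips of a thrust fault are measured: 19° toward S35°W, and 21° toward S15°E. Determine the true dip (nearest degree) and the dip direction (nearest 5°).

true dip 22°, dip direction 185°

The two traces are lines in the plane: v₁ = (sin 215°·cos 19°, cos 215°·cos 19°, −sin 19°), v₂ = (sin 165°·cos 21°, cos 165°·cos 21°, −sin 21°).
Cross product v₁ × v₂ gives the pole to the plane: n ∝ (-0.016, -0.273, 0.676).
True dip = arccos(n_z / |n|) = arccos(0.9270) = 22.0°.
Dip direction = atan2(-0.016, -0.273) = 183° (azimuth of n's horizontal projection).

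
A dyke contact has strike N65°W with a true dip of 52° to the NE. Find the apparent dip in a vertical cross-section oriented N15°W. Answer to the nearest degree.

The strike is N65°W and the section trends N15°W; the acute angle between them is β = 50°.
tan(apparent dip) = tan 52° · sin 50° = 0.9805
apparent dip = arctan 0.9805 = 44.44°

44°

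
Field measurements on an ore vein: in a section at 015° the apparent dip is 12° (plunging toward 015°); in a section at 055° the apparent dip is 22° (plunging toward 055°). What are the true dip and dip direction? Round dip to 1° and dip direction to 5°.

The two traces are lines in the plane: v₁ = (sin 15°·cos 12°, cos 15°·cos 12°, −sin 12°), v₂ = (sin 55°·cos 22°, cos 55°·cos 22°, −sin 22°).
n = v₁ × v₂ = (0.243, 0.063, 0.583) (taken with n_z > 0).
Dip δ = arctan(|n_h|/n_z) = arctan(0.251/0.583) = 23.3°.
The horizontal component of n points toward azimuth atan2(n_x, n_y) = 75°, the dip direction.

true dip 23°, dip direction 075°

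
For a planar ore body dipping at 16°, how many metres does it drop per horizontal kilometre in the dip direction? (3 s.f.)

drop per km = 1000 × tan 16° = 1000 × 0.2867

287 m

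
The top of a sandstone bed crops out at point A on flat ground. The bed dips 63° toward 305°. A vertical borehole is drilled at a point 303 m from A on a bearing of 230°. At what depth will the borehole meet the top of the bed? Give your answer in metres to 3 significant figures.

The hole lies 75° from the dip direction, so the down-dip offset is 303 × cos 75° = 78.42 m.
Depth = down-dip offset × tan(dip) = 78.42 × tan 63° = 78.42 × 1.9626
Depth = 153.91 m

154 m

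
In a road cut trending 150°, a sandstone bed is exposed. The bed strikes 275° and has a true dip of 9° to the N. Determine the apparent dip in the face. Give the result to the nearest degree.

7°

The section lies 55° from the strike.
tan α = tan 9° × sin 55° = 0.1584 × 0.8192 = 0.1297
apparent dip = arctan 0.1297 = 7.39°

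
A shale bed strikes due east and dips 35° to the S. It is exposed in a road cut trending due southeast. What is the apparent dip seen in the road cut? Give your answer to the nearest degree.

26°

The section lies 45° from the strike.
tan(apparent dip) = tan 35° · sin 45° = 0.4951
α = arctan(0.4951) = 26.34°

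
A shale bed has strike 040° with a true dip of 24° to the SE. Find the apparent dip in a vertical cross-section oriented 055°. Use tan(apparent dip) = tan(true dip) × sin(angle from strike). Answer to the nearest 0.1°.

6.6°

The section lies 15° from the strike.
tan(apparent dip) = tan 24° · sin 15° = 0.1152
α = arctan(0.1152) = 6.57°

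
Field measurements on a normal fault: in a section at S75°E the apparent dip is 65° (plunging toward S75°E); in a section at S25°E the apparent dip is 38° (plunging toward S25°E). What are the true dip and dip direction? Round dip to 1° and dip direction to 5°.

The two traces are lines in the plane: v₁ = (sin 105°·cos 65°, cos 105°·cos 65°, −sin 65°), v₂ = (sin 155°·cos 38°, cos 155°·cos 38°, −sin 38°).
The plane normal is n = v₁ × v₂ ∝ (0.580, 0.051, 0.255).
True dip = arccos(n_z / |n|) = arccos(0.4014) = 66.3°.
Dip direction = atan2(0.580, 0.051) = 85° (azimuth of n's horizontal projection).

true dip 66°, dip direction 085°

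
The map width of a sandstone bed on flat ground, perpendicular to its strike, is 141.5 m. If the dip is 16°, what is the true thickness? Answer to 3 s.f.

True thickness t = w · sin(dip) = 141.5 × sin 16°
t = 141.5 × 0.2756 = 39.003 m

39.0 m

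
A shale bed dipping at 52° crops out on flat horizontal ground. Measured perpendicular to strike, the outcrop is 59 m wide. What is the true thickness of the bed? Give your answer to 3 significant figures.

True thickness t = w · sin(dip) = 59 × sin 52°
t = 59 × 0.7880 = 46.493 m

46.5 m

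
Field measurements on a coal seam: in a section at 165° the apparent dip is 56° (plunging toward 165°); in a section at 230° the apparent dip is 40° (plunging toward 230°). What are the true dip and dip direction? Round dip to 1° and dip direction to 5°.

true dip 56°, dip direction 175°

Represent each trace as a vector plunging at its apparent dip toward its trend (east-north-up frame): v₁ = (0.145, -0.540, -0.829), v₂ = (-0.587, -0.492, -0.643).
n = v₁ × v₂ = (0.061, -0.580, 0.388) (taken with n_z > 0).
True dip = arccos(n_z / |n|) = arccos(0.5544) = 56.3°.
Dip direction = atan2(0.061, -0.580) = 174° (azimuth of n's horizontal projection).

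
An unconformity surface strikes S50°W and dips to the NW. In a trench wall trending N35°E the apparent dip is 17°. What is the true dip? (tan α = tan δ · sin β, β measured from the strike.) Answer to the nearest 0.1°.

β = acute angle between strike S50°W and section N35°E = 15°.
tan(true dip) = tan 17° / sin 15° = 1.1813
true dip = arctan 1.1813 = 49.75°

49.8°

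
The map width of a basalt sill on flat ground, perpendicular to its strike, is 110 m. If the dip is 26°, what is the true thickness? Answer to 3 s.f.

True thickness t = w · sin(dip) = 110 × sin 26°
t = 110 × 0.4384 = 48.221 m

48.2 m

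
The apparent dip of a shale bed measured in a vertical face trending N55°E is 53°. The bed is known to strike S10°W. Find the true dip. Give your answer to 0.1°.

61.9°

The section is 45° from the strike.
tan(true dip) = tan 53° / sin 45° = 1.8767
δ = arctan(1.8767) = 61.95°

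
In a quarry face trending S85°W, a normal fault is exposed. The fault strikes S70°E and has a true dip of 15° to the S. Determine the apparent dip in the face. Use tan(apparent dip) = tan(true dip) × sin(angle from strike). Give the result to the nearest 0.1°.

6.5°

The section lies 25° from the strike.
tan α = tan 15° × sin 25° = 0.2679 × 0.4226 = 0.1132
apparent dip = arctan 0.1132 = 6.46°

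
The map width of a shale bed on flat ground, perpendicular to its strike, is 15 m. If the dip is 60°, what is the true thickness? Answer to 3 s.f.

13.0 m

True thickness t = w · sin(dip) = 15 × sin 60°
t = 15 × 0.8660 = 12.990 m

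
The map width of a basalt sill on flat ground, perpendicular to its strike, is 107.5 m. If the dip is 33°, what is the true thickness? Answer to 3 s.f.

58.5 m

True thickness t = w · sin(dip) = 107.5 × sin 33°
t = 107.5 × 0.5446 = 58.549 m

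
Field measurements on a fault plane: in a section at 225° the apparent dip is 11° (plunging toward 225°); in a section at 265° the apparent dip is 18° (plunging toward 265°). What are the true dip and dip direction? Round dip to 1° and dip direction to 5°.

Each apparent-dip line lies in the plane. As unit vectors (x east, y north, z up), v₁ plunges 11°→225° and v₂ plunges 18°→265°.
Cross product v₁ × v₂ gives the pole to the plane: n ∝ (-0.199, 0.034, 0.600).
tan δ = √(n_x²+n_y²)/n_z = 0.202/0.600, so δ = 18.6°.
The horizontal component of n points toward azimuth atan2(n_x, n_y) = 280°, the dip direction.

true dip 19°, dip direction 280°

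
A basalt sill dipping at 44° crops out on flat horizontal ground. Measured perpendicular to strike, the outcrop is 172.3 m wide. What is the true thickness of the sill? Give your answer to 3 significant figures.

True thickness t = w · sin(dip) = 172.3 × sin 44°
t = 172.3 × 0.6947 = 119.690 m

120 m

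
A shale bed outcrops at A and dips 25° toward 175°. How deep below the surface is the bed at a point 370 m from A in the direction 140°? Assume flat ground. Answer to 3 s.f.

141 m

The hole lies 35° from the dip direction, so the down-dip offset is 370 × cos 35° = 303.09 m.
Depth = down-dip offset × tan(dip) = 303.09 × tan 25° = 303.09 × 0.4663
Depth = 141.33 m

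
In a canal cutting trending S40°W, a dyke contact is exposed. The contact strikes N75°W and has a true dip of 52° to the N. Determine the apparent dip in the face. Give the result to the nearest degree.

The strike is N75°W and the section trends S40°W; the acute angle between them is β = 65°.
tan α = tan 52° × sin 65° = 1.2799 × 0.9063 = 1.1600
apparent dip = arctan 1.1600 = 49.24°

49°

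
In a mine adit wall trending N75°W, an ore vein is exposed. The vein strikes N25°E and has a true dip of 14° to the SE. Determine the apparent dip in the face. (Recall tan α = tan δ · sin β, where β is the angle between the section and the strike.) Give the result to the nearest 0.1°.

Angle between strike (N25°E) and section (N75°W): β = 80°.
tan α = tan 14° × sin 80° = 0.2493 × 0.9848 = 0.2455
apparent dip = arctan 0.2455 = 13.80°

13.8°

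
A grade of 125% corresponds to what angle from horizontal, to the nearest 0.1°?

tan θ = 125/100 = 1.2500
θ = arctan(1.2500) = 51.34°

51.3°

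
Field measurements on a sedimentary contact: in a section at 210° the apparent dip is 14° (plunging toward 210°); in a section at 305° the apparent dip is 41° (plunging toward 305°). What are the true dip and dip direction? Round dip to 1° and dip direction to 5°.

Each apparent-dip line lies in the plane. As unit vectors (x east, y north, z up), v₁ plunges 14°→210° and v₂ plunges 41°→305°.
The plane normal is n = v₁ × v₂ ∝ (-0.656, 0.169, 0.730).
True dip = arccos(n_z / |n|) = arccos(0.7328) = 42.9°.
Dip direction = azimuth of (n_x, n_y) = atan2(-0.656, 0.169) = 284°.

true dip 43°, dip direction 285°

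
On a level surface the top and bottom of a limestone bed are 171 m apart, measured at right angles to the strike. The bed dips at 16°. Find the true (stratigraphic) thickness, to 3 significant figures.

True thickness t = w · sin(dip) = 171 × sin 16°
t = 171 × 0.2756 = 47.134 m

47.1 m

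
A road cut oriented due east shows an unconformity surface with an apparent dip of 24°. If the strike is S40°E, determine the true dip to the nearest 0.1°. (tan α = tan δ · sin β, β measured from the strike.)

The section is 50° from the strike.
tan δ = tan α / sin β = tan 24° / sin 50° = 0.4452 / 0.7660 = 0.5812
true dip = arctan 0.5812 = 30.17°

30.2°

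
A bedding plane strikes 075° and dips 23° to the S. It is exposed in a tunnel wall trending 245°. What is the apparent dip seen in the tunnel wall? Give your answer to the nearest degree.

4°

The section lies 10° from the strike.
tan α = tan 23° × sin 10° = 0.4245 × 0.1736 = 0.0737
α = arctan(0.0737) = 4.22°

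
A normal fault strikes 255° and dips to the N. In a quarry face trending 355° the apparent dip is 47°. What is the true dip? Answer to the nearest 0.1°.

The section is 80° from the strike.
tan(true dip) = tan 47° / sin 80° = 1.0889
true dip = arctan 1.0889 = 47.44°

47.4°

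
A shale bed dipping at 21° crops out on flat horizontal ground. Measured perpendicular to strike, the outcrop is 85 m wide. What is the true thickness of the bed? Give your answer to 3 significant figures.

True thickness t = w · sin(dip) = 85 × sin 21°
t = 85 × 0.3584 = 30.461 m

30.5 m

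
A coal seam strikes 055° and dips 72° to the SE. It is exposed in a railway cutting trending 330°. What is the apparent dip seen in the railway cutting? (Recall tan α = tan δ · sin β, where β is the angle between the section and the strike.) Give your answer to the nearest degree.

The section lies 85° from the strike.
tan(apparent dip) = tan 72° · sin 85° = 3.0660
α = arctan(3.0660) = 71.94°

72°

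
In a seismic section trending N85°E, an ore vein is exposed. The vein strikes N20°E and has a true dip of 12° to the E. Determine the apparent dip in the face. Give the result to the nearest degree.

The strike is N20°E and the section trends N85°E; the acute angle between them is β = 65°.
tan α = tan 12° × sin 65° = 0.2126 × 0.9063 = 0.1926
apparent dip = arctan 0.1926 = 10.90°

11°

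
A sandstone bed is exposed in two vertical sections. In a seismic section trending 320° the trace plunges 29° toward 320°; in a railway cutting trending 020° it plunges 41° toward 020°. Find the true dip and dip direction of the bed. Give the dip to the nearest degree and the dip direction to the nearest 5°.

true dip 41°, dip direction 010°

Represent each trace as a vector plunging at its apparent dip toward its trend (east-north-up frame): v₁ = (-0.562, 0.670, -0.485), v₂ = (0.258, 0.709, -0.656).
The plane normal is n = v₁ × v₂ ∝ (0.096, 0.494, 0.572).
True dip = arccos(n_z / |n|) = arccos(0.7506) = 41.4°.
Dip direction = atan2(0.096, 0.494) = 11° (azimuth of n's horizontal projection).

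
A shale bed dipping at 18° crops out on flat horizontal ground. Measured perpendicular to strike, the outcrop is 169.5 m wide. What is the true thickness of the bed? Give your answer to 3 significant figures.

True thickness t = w · sin(dip) = 169.5 × sin 18°
t = 169.5 × 0.3090 = 52.378 m

52.4 m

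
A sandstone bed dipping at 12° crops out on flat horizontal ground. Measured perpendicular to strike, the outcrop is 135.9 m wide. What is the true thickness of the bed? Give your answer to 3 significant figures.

True thickness t = w · sin(dip) = 135.9 × sin 12°
t = 135.9 × 0.2079 = 28.255 m

28.3 m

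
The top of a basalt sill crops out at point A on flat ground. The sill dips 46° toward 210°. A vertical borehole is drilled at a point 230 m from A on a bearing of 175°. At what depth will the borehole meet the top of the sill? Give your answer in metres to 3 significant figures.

The hole lies 35° from the dip direction, so the down-dip offset is 230 × cos 35° = 188.40 m.
Depth = down-dip offset × tan(dip) = 188.40 × tan 46° = 188.40 × 1.0355
Depth = 195.10 m

195 m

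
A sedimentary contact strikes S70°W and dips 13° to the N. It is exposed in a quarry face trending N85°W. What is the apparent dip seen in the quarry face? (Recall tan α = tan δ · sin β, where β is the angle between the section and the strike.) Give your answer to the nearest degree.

6°

The strike is S70°W and the section trends N85°W; the acute angle between them is β = 25°.
tan α = tan 13° × sin 25° = 0.2309 × 0.4226 = 0.0976
apparent dip = arctan 0.0976 = 5.57°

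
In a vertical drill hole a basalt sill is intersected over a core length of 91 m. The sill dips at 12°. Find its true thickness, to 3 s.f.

89.0 m

True thickness t = h · cos(dip) = 91 × cos 12°
t = 91 × 0.9781 = 89.011 m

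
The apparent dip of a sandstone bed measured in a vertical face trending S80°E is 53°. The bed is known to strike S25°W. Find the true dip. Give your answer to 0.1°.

53.9°

The section is 75° from the strike.
tan(true dip) = tan 53° / sin 75° = 1.3739
δ = arctan(1.3739) = 53.95°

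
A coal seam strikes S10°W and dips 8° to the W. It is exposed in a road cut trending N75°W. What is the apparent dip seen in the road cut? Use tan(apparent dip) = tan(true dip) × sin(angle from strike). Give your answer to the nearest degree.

8°

The section lies 85° from the strike.
tan(apparent dip) = tan 8° · sin 85° = 0.1400
α = arctan(0.1400) = 7.97°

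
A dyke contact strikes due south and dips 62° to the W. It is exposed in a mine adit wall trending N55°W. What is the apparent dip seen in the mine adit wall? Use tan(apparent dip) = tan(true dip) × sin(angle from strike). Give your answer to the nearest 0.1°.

57.0°

The section lies 55° from the strike.
tan(apparent dip) = tan 62° · sin 55° = 1.5406
α = arctan(1.5406) = 57.01°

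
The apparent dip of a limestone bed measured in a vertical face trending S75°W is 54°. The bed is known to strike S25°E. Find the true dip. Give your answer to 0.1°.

54.4°

β = acute angle between strike S25°E and section S75°W = 80°.
tan δ = tan α / sin β = tan 54° / sin 80° = 1.3764 / 0.9848 = 1.3976
true dip = arctan 1.3976 = 54.42°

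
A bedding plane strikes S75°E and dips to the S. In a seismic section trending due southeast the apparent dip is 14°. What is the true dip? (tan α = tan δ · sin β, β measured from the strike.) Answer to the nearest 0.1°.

26.5°

The section is 30° from the strike.
tan(true dip) = tan 14° / sin 30° = 0.4987
δ = arctan(0.4987) = 26.50°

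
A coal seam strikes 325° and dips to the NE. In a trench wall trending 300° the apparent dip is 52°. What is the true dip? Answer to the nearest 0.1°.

β = acute angle between strike 325° and section 300° = 25°.
tan(true dip) = tan 52° / sin 25° = 3.0286
δ = arctan(3.0286) = 71.73°

71.7°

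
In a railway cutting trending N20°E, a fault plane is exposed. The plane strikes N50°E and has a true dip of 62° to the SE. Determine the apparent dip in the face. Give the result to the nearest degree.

The section lies 30° from the strike.
tan α = tan 62° × sin 30° = 1.8807 × 0.5000 = 0.9404
α = arctan(0.9404) = 43.24°

43°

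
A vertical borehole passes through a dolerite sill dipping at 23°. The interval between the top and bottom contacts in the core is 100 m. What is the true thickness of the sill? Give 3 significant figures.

92.1 m

True thickness t = h · cos(dip) = 100 × cos 23°
t = 100 × 0.9205 = 92.050 m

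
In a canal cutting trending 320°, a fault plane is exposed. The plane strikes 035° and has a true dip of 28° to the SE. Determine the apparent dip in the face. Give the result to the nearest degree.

27°

The section lies 75° from the strike.
tan α = tan 28° × sin 75° = 0.5317 × 0.9659 = 0.5136
apparent dip = arctan 0.5136 = 27.18°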